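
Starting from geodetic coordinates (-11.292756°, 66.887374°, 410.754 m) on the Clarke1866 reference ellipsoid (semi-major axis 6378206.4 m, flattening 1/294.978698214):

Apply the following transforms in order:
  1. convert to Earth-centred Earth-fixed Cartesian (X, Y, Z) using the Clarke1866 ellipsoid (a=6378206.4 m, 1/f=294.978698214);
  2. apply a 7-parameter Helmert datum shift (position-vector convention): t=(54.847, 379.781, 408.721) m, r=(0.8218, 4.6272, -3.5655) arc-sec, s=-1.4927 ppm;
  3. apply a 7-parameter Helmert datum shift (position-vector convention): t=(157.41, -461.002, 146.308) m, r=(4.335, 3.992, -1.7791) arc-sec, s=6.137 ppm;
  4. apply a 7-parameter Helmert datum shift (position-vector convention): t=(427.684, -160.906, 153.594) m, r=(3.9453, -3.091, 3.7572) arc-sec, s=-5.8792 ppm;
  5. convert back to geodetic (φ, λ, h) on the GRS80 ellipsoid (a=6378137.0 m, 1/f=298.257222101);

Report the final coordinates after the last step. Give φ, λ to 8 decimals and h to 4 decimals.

start: φ=-11.292756°, λ=66.887374°, h=410.754 m
→ ECEF (a=6378206.400, f=1/294.978698214): X=2455703.6266, Y=5753802.7896, Z=-1240781.6114
→ Helmert 7p (PV): X=2455826.4335, Y=5754136.4761, Z=-1240403.2034
→ Helmert 7p (PV): X=2456024.5399, Y=5753715.6741, Z=-1240191.1040
→ Helmert 7p (PV): X=2456351.5636, Y=5753589.3995, Z=-1239883.3612
→ geod (Bowring, a=6378137.000): φ=-11.28386699°, λ=66.88114899°, h=352.2300 m

φ=-11.28386699°, λ=66.88114899°, h=352.2300 m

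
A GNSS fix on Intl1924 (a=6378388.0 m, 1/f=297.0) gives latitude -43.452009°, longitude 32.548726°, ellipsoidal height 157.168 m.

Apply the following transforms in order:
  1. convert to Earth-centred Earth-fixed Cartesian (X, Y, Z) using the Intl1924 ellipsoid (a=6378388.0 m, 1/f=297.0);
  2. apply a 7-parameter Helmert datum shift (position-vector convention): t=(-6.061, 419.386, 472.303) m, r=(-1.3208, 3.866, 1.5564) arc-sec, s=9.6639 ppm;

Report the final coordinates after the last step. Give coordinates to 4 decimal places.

start: φ=-43.452009°, λ=32.548726°, h=157.168 m
→ ECEF (a=6378388.000, f=1/297.0): X=3909435.0056, Y=2495261.3676, Z=-4364277.4340
→ Helmert 7p (PV): X=3909366.0964, Y=2495706.4205, Z=-4363936.5601

X=3909366.0964 m, Y=2495706.4205 m, Z=-4363936.5601 m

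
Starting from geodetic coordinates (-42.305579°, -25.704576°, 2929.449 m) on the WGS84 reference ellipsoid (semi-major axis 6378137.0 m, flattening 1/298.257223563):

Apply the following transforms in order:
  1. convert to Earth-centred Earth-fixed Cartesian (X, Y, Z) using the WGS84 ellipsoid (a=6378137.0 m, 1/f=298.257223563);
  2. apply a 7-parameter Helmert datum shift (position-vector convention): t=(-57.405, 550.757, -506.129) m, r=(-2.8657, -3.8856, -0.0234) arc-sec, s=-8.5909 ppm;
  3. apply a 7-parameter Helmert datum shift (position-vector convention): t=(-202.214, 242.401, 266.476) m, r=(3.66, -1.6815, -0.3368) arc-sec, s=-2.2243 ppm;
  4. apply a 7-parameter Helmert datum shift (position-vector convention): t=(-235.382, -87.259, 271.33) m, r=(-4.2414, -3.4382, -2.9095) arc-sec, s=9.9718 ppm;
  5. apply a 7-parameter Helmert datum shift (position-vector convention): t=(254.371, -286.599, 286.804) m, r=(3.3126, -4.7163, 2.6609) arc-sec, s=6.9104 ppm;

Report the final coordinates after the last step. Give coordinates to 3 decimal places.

X=4258737.791 m, Y=-2049588.978 m, Z=-4272161.970 m

start: φ=-42.305579°, λ=-25.704576°, h=2929.449 m
→ ECEF (a=6378137.000, f=1/298.257223563): X=4258674.3941, Y=-2049980.4949, Z=-4272739.1624
→ Helmert 7p (PV): X=4258660.6595, Y=-2049471.9718, Z=-4273099.8801
→ Helmert 7p (PV): X=4258480.4613, Y=-2049156.1435, Z=-4272825.5485
→ Helmert 7p (PV): X=4258329.8629, Y=-2049411.7680, Z=-4272483.7045
→ Helmert 7p (PV): X=4258737.7913, Y=-2049588.9784, Z=-4272161.9702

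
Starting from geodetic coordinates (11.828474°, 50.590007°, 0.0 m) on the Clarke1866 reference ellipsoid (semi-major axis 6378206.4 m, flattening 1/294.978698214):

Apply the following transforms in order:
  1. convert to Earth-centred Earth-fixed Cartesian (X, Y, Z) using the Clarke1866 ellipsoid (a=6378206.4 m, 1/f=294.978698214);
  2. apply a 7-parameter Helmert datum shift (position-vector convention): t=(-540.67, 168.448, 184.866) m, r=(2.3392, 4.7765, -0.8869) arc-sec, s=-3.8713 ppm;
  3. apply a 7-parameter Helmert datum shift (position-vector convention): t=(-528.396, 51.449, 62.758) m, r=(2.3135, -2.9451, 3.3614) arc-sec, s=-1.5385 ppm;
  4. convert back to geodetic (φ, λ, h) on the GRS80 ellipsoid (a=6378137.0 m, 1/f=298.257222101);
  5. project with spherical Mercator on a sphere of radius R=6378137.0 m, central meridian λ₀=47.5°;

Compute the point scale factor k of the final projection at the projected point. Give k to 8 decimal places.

start: φ=11.828474°, λ=50.590007°, h=0.000 m
→ ECEF (a=6378206.400, f=1/294.978698214): X=3963881.1532, Y=4823992.2673, Z=1298755.8420
→ Helmert 7p (PV): X=3963375.9553, Y=4824110.2674, Z=1298898.5959
→ Helmert 7p (PV): X=3962744.2996, Y=4824204.3151, Z=1299070.0535
→ geod (Bowring, a=6378137.000): φ=11.83142766°, λ=50.59930359°, h=-422.1366 m
→ into merc (λ₀=47.5°): φ=11.83142766°, λ−λ₀=3.09930359°
scale k = 1.02170607

1.02170607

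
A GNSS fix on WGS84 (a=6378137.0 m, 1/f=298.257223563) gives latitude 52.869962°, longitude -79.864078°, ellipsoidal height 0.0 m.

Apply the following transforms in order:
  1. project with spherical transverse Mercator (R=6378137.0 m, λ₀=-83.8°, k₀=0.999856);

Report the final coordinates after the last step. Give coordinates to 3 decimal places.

E=264380.978 m, N=5891854.494 m

start: φ=52.869962°, λ=-79.864078°, h=0.000 m
→ tm (R=6378137.0, λ₀=-83.8°): E=264380.9784, N=5891854.4936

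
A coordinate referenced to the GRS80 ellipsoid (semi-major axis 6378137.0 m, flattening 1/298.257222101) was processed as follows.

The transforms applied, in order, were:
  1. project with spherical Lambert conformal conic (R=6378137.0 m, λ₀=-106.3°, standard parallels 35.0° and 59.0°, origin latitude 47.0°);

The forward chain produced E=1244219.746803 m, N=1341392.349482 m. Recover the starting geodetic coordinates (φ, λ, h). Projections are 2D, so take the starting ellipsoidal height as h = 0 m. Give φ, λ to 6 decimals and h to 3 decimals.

start: E=1244219.7468, N=1341392.3495 m
→ lcc⁻¹: φ=57.68933400°, λ=-85.02005000°

φ=57.689334°, λ=-85.020050°, h=0.000 m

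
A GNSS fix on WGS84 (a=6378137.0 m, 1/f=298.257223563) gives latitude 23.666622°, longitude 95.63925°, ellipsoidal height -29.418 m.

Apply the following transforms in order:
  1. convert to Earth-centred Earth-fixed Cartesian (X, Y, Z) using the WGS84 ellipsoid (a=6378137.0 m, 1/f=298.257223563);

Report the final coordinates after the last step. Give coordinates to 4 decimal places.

start: φ=23.666622°, λ=95.639250°, h=-29.418 m
→ ECEF (a=6378137.000, f=1/298.257223563): X=-574341.1775, Y=5816553.0953, Z=2544496.7672

X=-574341.1775 m, Y=5816553.0953 m, Z=2544496.7672 m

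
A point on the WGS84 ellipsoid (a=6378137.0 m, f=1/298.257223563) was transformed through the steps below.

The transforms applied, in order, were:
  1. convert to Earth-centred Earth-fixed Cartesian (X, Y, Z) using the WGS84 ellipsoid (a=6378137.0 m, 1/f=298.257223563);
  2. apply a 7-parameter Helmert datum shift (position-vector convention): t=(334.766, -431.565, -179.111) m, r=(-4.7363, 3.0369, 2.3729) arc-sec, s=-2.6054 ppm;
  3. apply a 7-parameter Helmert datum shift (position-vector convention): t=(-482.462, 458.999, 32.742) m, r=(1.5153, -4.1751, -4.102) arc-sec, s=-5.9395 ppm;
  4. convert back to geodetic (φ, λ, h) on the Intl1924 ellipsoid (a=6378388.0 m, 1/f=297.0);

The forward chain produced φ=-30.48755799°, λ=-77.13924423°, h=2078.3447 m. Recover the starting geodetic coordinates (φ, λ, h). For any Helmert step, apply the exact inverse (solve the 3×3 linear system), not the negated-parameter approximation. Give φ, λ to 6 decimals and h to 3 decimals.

φ=-30.486373°, λ=-77.137392°, h=2337.788 m

start: φ=-30.487558°, λ=-77.139244°, h=2078.345 m
→ ECEF (a=6378388.000, f=1/297.0): X=1224884.5445, Y=-5365010.3941, Z=-3218167.1564
→ Helmert⁻¹: X=1225415.8475, Y=-5365500.5337, Z=-3218204.4002
→ Helmert⁻¹: X=1225069.9350, Y=-5365023.1447, Z=-3218138.8293
→ geod (Bowring, a=6378137.000): φ=-30.48637300°, λ=-77.13739200°, h=2337.7880 m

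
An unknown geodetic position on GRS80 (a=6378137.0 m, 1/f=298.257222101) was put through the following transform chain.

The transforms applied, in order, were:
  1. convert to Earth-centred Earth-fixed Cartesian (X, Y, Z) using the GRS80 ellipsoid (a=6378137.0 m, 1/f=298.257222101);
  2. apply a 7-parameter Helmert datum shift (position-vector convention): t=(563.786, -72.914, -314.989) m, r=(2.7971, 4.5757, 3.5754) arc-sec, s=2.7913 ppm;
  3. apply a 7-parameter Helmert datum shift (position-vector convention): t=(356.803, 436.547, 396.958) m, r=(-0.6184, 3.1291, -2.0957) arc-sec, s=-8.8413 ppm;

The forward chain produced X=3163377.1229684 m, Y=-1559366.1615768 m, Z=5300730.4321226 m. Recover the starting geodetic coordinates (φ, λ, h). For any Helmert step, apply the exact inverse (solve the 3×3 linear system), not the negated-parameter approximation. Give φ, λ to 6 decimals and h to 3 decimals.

φ=56.546135°, λ=-26.253624°, h=3127.011 m

start: X=3163377.1230, Y=-1559366.1616, Z=5300730.4321 m
→ Helmert⁻¹: X=3162983.7243, Y=-1559800.2538, Z=5300423.6434
→ Helmert⁻¹: X=3162266.4838, Y=-1559705.9181, Z=5300815.1377
→ geod (Bowring, a=6378137.000): φ=56.54613500°, λ=-26.25362400°, h=3127.0110 m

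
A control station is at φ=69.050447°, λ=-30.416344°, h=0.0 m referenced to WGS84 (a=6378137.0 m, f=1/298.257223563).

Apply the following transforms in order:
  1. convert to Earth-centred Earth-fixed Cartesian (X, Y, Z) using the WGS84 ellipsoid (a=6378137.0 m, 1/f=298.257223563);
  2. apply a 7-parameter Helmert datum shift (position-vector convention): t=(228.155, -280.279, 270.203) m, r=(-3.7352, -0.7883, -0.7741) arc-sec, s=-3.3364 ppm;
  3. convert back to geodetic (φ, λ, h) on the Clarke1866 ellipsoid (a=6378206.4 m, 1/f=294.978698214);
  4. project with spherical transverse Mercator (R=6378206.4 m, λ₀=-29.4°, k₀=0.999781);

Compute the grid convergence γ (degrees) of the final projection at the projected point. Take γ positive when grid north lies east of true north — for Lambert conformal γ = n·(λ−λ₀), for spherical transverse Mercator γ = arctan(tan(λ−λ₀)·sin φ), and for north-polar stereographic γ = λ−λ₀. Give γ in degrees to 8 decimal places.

start: φ=69.050447°, λ=-30.416344°, h=0.000 m
→ ECEF (a=6378137.000, f=1/298.257223563): X=1972379.0482, Y=-1157944.3411, Z=5933987.2636
→ Helmert 7p (PV): X=1972573.5985, Y=-1158120.7021, Z=5934266.1753
→ geod (Bowring, a=6378206.400): φ=69.05061675°, λ=-30.41768637°, h=490.3959 m
→ into tm (λ₀=-29.4°): φ=69.05061675°, λ−λ₀=-1.01768637°
convergence γ = -0.95042667°

-0.95042667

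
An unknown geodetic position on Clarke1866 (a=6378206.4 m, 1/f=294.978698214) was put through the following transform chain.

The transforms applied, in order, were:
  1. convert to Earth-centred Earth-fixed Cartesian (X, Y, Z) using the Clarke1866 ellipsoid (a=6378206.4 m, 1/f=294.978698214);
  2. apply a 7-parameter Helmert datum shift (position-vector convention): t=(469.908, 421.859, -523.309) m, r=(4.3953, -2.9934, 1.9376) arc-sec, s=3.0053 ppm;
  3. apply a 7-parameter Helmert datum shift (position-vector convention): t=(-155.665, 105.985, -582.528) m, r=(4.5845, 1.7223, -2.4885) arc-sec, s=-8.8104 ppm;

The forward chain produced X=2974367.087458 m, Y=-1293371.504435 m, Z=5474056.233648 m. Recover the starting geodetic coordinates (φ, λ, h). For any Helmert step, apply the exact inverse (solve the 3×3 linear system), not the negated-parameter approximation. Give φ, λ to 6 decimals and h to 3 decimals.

start: X=2974367.0875, Y=-1293371.5044, Z=5474056.2336 m
→ Helmert⁻¹: X=2974518.8491, Y=-1293331.3161, Z=5474740.5788
→ Helmert⁻¹: X=2974107.3098, Y=-1293660.5532, Z=5475231.8382
→ geod (Bowring, a=6378206.400): φ=59.52972000°, λ=-23.50780700°, h=1549.1170 m

φ=59.529720°, λ=-23.507807°, h=1549.117 m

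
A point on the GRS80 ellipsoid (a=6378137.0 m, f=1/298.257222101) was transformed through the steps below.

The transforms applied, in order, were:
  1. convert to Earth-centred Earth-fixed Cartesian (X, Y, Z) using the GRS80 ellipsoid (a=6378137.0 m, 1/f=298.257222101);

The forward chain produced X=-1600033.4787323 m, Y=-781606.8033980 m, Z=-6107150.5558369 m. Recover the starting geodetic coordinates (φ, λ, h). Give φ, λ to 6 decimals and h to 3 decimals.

φ=-73.847350°, λ=-153.964767°, h=3050.070 m

start: X=-1600033.4787, Y=-781606.8034, Z=-6107150.5558 m
→ geod (Bowring, a=6378137.000): φ=-73.84735000°, λ=-153.96476700°, h=3050.0700 m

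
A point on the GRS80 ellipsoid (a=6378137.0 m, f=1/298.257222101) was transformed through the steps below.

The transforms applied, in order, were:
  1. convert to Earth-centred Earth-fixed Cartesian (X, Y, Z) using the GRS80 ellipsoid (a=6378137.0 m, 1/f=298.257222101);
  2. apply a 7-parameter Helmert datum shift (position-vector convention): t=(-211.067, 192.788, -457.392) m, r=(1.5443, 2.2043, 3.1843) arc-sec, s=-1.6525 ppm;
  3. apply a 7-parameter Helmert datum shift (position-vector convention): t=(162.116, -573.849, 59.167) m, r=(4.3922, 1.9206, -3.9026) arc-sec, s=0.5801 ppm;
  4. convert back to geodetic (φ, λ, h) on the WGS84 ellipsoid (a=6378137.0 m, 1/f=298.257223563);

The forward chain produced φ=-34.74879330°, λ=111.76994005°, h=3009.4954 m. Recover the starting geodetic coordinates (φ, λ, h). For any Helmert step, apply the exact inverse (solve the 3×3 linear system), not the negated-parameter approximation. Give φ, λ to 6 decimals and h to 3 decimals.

start: φ=-34.748793°, λ=111.769940°, h=3009.495 m
→ ECEF (a=6378137.000, f=1/298.257223563): X=-1946691.0883, Y=4874490.1584, Z=-3616718.8032
→ Helmert⁻¹: X=-1946910.6325, Y=4874947.3250, Z=-3616897.8075
→ Helmert⁻¹: X=-1946588.8775, Y=4874765.5671, Z=-3616503.6916
→ geod (Bowring, a=6378137.000): φ=-34.74608200°, λ=111.76778900°, h=3065.9020 m

φ=-34.746082°, λ=111.767789°, h=3065.902 m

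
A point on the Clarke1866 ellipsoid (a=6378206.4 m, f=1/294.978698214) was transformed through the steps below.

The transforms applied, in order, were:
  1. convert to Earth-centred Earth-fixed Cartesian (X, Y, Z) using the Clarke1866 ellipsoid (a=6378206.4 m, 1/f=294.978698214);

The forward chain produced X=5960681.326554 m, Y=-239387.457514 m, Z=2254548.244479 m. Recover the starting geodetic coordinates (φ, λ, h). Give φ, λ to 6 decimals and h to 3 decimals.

φ=20.832160°, λ=-2.299825°, h=1812.846 m

start: X=5960681.3266, Y=-239387.4575, Z=2254548.2445 m
→ geod (Bowring, a=6378206.400): φ=20.83216000°, λ=-2.29982500°, h=1812.8460 m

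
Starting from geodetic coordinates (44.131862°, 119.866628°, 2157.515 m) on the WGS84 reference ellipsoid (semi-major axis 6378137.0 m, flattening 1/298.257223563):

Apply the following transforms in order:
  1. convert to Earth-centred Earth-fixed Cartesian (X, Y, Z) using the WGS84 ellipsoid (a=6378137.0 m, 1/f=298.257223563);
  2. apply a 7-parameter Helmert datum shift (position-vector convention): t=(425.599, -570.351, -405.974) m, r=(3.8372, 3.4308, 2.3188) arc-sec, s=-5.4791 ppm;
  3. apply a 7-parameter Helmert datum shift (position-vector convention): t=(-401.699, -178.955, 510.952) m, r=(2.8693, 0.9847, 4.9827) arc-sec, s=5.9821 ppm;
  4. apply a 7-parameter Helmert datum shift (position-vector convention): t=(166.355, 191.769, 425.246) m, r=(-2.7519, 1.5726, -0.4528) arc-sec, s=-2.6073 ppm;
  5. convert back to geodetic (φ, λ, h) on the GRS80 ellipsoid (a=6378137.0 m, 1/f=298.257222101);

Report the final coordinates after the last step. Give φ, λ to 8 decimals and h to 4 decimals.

start: φ=44.131862°, λ=119.866628°, h=2157.515 m
→ ECEF (a=6378137.000, f=1/298.257223563): X=-2284164.5545, Y=3977643.3318, Z=4420121.7115
→ Helmert 7p (PV): X=-2283697.6368, Y=3976943.2805, Z=4419803.5083
→ Helmert 7p (PV): X=-2284187.9678, Y=3976671.4656, Z=4420407.1249
→ Helmert 7p (PV): X=-2283973.2257, Y=3976916.8557, Z=4420785.2057
→ geod (Bowring, a=6378137.000): φ=44.14068983°, λ=119.86907488°, h=2099.0386 m

φ=44.14068983°, λ=119.86907488°, h=2099.0386 m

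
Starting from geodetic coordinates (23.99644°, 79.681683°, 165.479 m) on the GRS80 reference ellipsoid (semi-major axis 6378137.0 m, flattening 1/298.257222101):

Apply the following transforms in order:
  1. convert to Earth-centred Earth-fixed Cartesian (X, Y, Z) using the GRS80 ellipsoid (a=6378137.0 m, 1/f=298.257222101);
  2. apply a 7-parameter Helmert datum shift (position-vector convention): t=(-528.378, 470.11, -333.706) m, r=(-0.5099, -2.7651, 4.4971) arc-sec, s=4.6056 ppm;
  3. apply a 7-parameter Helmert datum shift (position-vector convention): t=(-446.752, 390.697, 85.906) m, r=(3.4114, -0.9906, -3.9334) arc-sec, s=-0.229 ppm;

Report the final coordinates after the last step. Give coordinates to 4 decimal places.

X=1043263.8210 m, Y=5736823.3628 m, Z=2577853.6939 m

start: φ=23.996440°, λ=79.681683°, h=165.479 m
→ ECEF (a=6378137.000, f=1/298.257222101): X=1044296.9858, Y=5735970.8437, Z=2577990.5038
→ Helmert 7p (PV): X=1043613.7984, Y=5736496.5127, Z=2577668.4907
→ Helmert 7p (PV): X=1043263.8210, Y=5736823.3628, Z=2577853.6939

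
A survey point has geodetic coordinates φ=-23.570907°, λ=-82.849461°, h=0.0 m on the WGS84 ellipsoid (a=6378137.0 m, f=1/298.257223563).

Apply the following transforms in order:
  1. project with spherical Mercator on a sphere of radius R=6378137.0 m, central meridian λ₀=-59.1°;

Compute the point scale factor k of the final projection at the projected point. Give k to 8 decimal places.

1.09102903

start: φ=-23.570907°, λ=-82.849461°, h=0.000 m
→ into merc (λ₀=-59.1°): φ=-23.57090700°, λ−λ₀=-23.74946100°
scale k = 1.09102903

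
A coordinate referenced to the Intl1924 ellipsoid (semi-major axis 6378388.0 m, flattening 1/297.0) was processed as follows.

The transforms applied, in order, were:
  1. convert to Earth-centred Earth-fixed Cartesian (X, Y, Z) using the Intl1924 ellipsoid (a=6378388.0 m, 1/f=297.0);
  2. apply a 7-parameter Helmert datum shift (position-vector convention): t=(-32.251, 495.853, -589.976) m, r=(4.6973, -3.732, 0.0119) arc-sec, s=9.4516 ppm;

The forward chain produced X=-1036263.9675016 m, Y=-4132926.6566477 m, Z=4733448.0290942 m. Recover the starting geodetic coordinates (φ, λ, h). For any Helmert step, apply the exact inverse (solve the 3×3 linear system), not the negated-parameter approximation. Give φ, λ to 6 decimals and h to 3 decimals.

start: X=-1036263.9675, Y=-4132926.6566, Z=4733448.0291 m
→ Helmert⁻¹: X=-1036136.5057, Y=-4133275.5723, Z=4734106.1361
→ geod (Bowring, a=6378388.000): φ=48.20165200°, λ=-104.07299800°, h=2906.8400 m

φ=48.201652°, λ=-104.072998°, h=2906.840 m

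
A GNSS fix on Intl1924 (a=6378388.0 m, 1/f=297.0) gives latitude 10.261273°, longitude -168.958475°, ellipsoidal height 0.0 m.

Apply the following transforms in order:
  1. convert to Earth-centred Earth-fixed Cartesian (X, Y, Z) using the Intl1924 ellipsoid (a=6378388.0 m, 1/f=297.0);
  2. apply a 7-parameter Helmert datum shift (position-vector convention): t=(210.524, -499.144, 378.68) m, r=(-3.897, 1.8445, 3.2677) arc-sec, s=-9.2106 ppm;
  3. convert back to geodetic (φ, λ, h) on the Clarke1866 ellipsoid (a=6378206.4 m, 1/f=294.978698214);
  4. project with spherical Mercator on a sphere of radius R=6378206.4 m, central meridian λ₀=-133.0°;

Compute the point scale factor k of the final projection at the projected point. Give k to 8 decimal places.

1.01626949

start: φ=10.261273°, λ=-168.958475°, h=0.000 m
→ ECEF (a=6378388.000, f=1/297.0): X=-6160842.9636, Y=-1202180.9784, Z=1128709.7938
→ Helmert 7p (PV): X=-6160546.5562, Y=-1202745.3256, Z=1129155.8827
→ geod (Bowring, a=6378206.400): φ=10.26599914°, λ=-168.95290076°, h=85.8387 m
→ into merc (λ₀=-133.0°): φ=10.26599914°, λ−λ₀=-35.95290076°
scale k = 1.01626949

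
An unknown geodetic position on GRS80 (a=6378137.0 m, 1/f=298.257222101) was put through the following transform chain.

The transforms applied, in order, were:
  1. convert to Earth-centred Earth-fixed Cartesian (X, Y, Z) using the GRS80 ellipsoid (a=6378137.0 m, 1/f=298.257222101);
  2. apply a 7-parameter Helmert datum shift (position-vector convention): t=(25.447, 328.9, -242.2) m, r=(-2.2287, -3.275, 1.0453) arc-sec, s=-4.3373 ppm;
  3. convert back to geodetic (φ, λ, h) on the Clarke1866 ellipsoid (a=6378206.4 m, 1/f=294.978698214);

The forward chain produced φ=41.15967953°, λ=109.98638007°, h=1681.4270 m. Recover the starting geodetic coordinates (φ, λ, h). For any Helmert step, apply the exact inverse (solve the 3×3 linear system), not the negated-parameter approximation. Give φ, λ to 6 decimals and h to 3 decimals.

start: φ=41.159680°, λ=109.986380°, h=1681.427 m
→ ECEF (a=6378206.400, f=1/294.978698214): X=-1644156.6050, Y=4520626.4490, Z=4176697.6419
→ Helmert⁻¹: X=-1644099.9542, Y=4520280.3539, Z=4177032.9048
→ geod (Bowring, a=6378137.000): φ=41.16187200°, λ=109.98715500°, h=1609.1750 m

φ=41.161872°, λ=109.987155°, h=1609.175 m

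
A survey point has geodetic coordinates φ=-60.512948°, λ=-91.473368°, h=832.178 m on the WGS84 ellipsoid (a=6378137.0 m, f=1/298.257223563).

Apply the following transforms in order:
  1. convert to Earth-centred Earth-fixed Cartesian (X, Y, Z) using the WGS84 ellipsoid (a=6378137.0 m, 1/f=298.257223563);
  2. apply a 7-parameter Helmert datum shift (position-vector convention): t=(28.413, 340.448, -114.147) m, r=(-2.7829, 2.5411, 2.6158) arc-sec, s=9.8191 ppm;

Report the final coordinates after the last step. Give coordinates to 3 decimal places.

X=-80940.125 m, Y=-3146618.131 m, Z=-5529680.040 m

start: φ=-60.512948°, λ=-91.473368°, h=832.178 m
→ ECEF (a=6378137.000, f=1/298.257223563): X=-80939.5282, Y=-3146852.0482, Z=-5529555.0519
→ Helmert 7p (PV): X=-80940.1245, Y=-3146618.1307, Z=-5529680.0396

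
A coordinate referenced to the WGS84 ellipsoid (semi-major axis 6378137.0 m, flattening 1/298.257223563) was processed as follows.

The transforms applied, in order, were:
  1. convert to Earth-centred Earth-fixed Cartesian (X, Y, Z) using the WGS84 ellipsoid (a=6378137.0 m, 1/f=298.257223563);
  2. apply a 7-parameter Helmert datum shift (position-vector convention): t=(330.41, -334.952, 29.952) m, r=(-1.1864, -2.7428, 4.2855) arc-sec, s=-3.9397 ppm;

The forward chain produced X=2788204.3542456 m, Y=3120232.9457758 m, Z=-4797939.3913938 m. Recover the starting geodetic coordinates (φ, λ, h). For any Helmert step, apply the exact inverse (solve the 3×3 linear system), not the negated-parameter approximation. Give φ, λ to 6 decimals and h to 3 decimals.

start: X=2788204.3542, Y=3120232.9458, Z=-4797939.3914 m
→ Helmert⁻¹: X=2787885.9610, Y=3120549.8662, Z=-4798007.3690
→ geod (Bowring, a=6378137.000): φ=-49.09770300°, λ=48.22253400°, h=432.8110 m

φ=-49.097703°, λ=48.222534°, h=432.811 m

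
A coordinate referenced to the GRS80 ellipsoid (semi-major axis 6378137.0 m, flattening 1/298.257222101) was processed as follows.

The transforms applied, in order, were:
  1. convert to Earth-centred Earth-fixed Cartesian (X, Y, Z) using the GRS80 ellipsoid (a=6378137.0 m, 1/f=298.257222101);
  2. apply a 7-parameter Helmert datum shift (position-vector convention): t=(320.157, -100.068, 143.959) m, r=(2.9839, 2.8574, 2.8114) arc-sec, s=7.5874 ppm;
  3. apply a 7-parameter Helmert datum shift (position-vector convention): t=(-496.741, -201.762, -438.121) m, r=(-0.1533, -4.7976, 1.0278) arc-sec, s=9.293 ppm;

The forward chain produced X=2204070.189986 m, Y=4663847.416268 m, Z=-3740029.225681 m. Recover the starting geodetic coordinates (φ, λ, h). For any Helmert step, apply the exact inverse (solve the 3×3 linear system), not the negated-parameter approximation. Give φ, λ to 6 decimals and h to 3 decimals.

φ=-36.123341°, λ=64.703928°, h=850.715 m

start: X=2204070.1900, Y=4663847.4163, Z=-3740029.2257 m
→ Helmert⁻¹: X=2204482.7034, Y=4663997.6303, Z=-3739604.1616
→ Helmert⁻¹: X=2204261.2000, Y=4663978.1653, Z=-3739756.6808
→ geod (Bowring, a=6378137.000): φ=-36.12334100°, λ=64.70392800°, h=850.7150 m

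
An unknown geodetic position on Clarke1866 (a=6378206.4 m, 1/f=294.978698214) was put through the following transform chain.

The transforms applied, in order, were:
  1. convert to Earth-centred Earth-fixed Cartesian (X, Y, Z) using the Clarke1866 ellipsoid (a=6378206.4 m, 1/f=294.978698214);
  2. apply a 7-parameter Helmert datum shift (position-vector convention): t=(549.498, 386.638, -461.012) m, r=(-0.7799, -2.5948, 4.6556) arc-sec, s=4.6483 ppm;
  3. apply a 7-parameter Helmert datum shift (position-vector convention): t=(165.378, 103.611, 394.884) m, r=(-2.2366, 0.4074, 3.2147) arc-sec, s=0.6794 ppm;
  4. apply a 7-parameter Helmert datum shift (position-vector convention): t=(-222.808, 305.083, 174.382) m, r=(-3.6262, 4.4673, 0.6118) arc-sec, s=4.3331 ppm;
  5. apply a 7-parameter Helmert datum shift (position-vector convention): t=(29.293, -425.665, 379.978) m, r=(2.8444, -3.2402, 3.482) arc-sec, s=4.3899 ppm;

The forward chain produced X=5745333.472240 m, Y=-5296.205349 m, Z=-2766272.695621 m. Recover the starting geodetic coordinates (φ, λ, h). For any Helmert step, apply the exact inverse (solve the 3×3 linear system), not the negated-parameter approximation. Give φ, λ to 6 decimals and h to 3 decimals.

start: X=5745333.4722, Y=-5296.2053, Z=-2766272.6956 m
→ Helmert⁻¹: X=5745235.4112, Y=-5005.6588, Z=-2766730.7108
→ Helmert⁻¹: X=5745493.2309, Y=-5279.1198, Z=-2766768.7601
→ Helmert⁻¹: X=5745329.3302, Y=-5442.2647, Z=-2767150.4753
→ Helmert⁻¹: X=5744718.1890, Y=-5948.0783, Z=-2766748.8937
→ geod (Bowring, a=6378206.400): φ=-25.86860100°, λ=-0.05932400°, h=2143.9620 m

φ=-25.868601°, λ=-0.059324°, h=2143.962 m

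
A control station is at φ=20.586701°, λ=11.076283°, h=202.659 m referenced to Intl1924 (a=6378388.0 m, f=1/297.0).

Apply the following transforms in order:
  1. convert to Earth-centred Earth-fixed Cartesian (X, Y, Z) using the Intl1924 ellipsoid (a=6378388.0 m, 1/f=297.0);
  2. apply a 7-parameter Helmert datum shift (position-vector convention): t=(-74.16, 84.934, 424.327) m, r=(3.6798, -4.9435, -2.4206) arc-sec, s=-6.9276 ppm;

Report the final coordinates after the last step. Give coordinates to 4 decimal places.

X=5862312.4551 m, Y=1147618.8462 m, Z=2229286.6032 m

start: φ=20.586701°, λ=11.076283°, h=202.659 m
→ ECEF (a=6378388.000, f=1/297.0): X=5862467.1746, Y=1147650.4210, Z=2228716.7383
→ Helmert 7p (PV): X=5862312.4551, Y=1147618.8462, Z=2229286.6032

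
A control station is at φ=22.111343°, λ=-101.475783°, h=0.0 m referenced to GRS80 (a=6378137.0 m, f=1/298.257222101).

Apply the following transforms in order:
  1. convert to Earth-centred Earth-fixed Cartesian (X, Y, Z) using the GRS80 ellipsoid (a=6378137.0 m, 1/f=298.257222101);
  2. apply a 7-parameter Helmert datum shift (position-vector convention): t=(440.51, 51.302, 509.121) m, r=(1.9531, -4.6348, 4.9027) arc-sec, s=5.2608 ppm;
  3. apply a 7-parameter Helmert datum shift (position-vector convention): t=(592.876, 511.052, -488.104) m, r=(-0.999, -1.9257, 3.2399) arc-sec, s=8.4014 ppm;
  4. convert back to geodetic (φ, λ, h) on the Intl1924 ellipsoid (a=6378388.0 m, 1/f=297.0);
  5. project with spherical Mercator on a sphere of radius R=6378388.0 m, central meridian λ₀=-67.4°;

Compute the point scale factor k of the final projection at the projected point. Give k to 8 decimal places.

1.07940488

start: φ=22.111343°, λ=-101.475783°, h=0.000 m
→ ECEF (a=6378137.000, f=1/298.257222101): X=-1176185.7680, Y=-5793671.0700, Z=2385839.7656
→ Helmert 7p (PV): X=-1175667.3459, Y=-5793700.7956, Z=2386280.1489
→ Helmert 7p (PV): X=-1175015.6206, Y=-5793245.3282, Z=2385829.1776
→ geod (Bowring, a=6378388.000): φ=22.11403816°, λ=-101.46548881°, h=-844.2104 m
→ into merc (λ₀=-67.4°): φ=22.11403816°, λ−λ₀=-34.06548881°
scale k = 1.07940488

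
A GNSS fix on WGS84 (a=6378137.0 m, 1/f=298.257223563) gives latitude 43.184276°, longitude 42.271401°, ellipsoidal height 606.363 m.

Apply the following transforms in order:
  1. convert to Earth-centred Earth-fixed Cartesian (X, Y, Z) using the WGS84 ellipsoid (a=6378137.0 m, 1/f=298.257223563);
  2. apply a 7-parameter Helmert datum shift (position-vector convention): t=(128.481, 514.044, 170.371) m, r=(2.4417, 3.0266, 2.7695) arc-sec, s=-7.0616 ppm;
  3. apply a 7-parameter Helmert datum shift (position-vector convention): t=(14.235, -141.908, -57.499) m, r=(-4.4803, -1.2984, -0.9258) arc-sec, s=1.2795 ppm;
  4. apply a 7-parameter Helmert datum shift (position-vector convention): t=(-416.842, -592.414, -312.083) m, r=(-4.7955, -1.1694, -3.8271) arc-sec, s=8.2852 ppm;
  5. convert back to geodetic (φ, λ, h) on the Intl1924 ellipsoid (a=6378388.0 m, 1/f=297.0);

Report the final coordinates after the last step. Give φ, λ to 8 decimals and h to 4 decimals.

start: φ=43.184276°, λ=42.271401°, h=606.363 m
→ ECEF (a=6378137.000, f=1/298.257223563): X=3447068.9852, Y=3133447.6715, Z=4342866.5576
→ Helmert 7p (PV): X=3447194.7762, Y=3133934.4623, Z=4342992.7738
→ Helmert 7p (PV): X=3447200.1499, Y=3133875.4265, Z=4342894.4585
→ Helmert 7p (PV): X=3446845.3941, Y=3133345.9862, Z=4342565.0402
→ geod (Bowring, a=6378388.000): φ=43.18455813°, λ=42.27232539°, h=21.2235 m

φ=43.18455813°, λ=42.27232539°, h=21.2235 m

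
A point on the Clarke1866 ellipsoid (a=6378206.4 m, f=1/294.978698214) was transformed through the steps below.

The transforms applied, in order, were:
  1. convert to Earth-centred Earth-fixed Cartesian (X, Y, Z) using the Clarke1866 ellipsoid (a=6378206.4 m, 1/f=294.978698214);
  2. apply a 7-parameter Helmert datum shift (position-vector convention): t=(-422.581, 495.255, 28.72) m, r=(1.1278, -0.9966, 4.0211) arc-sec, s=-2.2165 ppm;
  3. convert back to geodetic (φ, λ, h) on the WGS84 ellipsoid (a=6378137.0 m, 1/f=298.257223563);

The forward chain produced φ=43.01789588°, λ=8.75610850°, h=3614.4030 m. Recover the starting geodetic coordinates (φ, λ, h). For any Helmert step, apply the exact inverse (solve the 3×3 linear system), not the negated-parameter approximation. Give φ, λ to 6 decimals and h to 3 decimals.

φ=43.017419°, λ=8.748450°, h=3900.212 m

start: φ=43.017896°, λ=8.756108°, h=3614.403 m
→ ECEF (a=6378137.000, f=1/298.257223563): X=4618774.5637, Y=711401.4955, Z=4331421.3980
→ Helmert⁻¹: X=4619242.1686, Y=710841.4476, Z=4331376.0733
→ geod (Bowring, a=6378206.400): φ=43.01741900°, λ=8.74845000°, h=3900.2120 m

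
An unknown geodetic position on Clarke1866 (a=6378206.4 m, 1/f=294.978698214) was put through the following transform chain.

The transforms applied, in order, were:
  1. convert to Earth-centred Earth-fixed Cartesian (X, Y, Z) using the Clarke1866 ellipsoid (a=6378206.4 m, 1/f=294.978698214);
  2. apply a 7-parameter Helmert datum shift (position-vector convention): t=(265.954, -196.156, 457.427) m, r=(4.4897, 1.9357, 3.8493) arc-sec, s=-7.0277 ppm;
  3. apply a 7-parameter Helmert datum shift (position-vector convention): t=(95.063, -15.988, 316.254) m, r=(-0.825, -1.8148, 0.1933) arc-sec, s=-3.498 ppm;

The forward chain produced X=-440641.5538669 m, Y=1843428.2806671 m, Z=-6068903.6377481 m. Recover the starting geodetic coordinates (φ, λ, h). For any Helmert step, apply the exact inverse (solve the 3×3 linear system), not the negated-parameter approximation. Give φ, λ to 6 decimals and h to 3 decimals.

φ=-72.767042°, λ=103.452027°, h=381.494 m

start: X=-440641.5539, Y=1843428.2807, Z=-6068903.6377 m
→ Helmert⁻¹: X=-440789.8305, Y=1843475.4053, Z=-6069229.8703
→ Helmert⁻¹: X=-440967.5177, Y=1843560.6287, Z=-6069774.2200
→ geod (Bowring, a=6378206.400): φ=-72.76704200°, λ=103.45202700°, h=381.4940 m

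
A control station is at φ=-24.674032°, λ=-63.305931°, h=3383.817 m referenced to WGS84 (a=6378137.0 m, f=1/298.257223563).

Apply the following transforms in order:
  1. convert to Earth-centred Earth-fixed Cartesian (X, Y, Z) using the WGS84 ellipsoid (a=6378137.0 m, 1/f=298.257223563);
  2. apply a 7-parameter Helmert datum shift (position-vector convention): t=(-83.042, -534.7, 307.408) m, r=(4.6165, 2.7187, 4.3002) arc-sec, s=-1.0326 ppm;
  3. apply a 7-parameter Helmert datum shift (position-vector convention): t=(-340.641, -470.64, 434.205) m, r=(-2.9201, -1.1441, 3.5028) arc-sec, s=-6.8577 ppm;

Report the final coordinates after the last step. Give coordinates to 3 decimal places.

start: φ=-24.674032°, λ=-63.305931°, h=3383.817 m
→ ECEF (a=6378137.000, f=1/298.257223563): X=2606527.0614, Y=-5183838.9428, Z=-2647719.2001
→ Helmert 7p (PV): X=2606514.5016, Y=-5184254.6896, Z=-2647559.4353
→ Helmert 7p (PV): X=2606258.7099, Y=-5184682.9953, Z=-2647019.2233

X=2606258.710 m, Y=-5184682.995 m, Z=-2647019.223 m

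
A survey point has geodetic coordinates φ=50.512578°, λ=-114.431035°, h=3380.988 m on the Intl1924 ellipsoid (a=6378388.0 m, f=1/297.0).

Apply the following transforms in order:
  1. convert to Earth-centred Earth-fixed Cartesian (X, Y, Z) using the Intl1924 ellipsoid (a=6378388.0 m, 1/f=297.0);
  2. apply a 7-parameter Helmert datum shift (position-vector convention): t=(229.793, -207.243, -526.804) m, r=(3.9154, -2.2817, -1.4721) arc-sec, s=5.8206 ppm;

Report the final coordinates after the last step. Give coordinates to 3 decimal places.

start: φ=50.512578°, λ=-114.431035°, h=3380.988 m
→ ECEF (a=6378388.000, f=1/297.0): X=-1681840.3351, Y=-3702264.6140, Z=4901946.4493
→ Helmert 7p (PV): X=-1681700.9800, Y=-3702574.4543, Z=4901359.2947

X=-1681700.980 m, Y=-3702574.454 m, Z=4901359.295 m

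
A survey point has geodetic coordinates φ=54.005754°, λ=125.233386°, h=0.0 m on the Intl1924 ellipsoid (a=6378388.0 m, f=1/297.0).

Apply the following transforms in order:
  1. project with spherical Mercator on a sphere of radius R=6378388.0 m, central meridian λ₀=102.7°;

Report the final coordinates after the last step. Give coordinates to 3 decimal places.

start: φ=54.005754°, λ=125.233386°, h=0.000 m
→ merc (R=6378388.0, λ₀=102.7°): E=2508503.7691, N=7171528.3194

E=2508503.769 m, N=7171528.319 m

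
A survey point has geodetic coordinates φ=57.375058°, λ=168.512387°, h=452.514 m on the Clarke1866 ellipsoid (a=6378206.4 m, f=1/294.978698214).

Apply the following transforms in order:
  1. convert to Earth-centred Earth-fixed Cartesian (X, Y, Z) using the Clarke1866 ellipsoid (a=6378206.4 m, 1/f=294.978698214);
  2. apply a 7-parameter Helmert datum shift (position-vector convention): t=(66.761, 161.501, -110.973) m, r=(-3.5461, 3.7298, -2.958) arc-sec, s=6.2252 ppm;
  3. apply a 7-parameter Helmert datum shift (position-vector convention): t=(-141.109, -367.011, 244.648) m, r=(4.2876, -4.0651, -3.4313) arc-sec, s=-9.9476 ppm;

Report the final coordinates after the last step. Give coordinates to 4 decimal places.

X=-3378251.8814 m, Y=686419.9064 m, Z=5348825.2628 m

start: φ=57.375058°, λ=168.512387°, h=452.514 m
→ ECEF (a=6378206.400, f=1/294.978698214): X=-3378202.6859, Y=686542.5597, Z=5348714.5108
→ Helmert 7p (PV): X=-3378050.3901, Y=686848.7366, Z=5348686.1186
→ Helmert 7p (PV): X=-3378251.8814, Y=686419.9064, Z=5348825.2628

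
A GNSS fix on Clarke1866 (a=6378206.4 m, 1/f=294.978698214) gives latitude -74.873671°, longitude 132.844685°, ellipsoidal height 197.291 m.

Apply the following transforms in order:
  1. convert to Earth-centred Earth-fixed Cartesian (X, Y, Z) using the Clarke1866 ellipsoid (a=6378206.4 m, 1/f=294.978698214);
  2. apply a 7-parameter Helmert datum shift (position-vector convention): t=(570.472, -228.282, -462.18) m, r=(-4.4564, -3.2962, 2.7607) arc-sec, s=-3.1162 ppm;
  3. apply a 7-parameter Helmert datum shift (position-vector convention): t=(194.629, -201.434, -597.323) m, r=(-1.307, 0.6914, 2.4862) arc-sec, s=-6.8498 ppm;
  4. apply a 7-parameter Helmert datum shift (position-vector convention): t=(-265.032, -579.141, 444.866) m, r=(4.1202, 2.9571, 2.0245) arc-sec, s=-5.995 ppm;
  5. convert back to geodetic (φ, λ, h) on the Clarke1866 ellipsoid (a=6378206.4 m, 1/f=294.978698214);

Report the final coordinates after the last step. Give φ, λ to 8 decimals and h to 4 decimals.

start: φ=-74.873671°, λ=132.844685°, h=197.291 m
→ ECEF (a=6378206.400, f=1/294.978698214): X=-1135422.8964, Y=1224228.6094, Z=-6135113.2751
→ Helmert 7p (PV): X=-1134767.2301, Y=1223848.7656, Z=-6135600.9310
→ Helmert 7p (PV): X=-1134600.1461, Y=1223586.3926, Z=-6136160.1775
→ Helmert 7p (PV): X=-1134958.3557, Y=1223111.3510, Z=-6135637.8179
→ geod (Bowring, a=6378206.400): φ=-74.88471267°, λ=132.85907785°, h=407.5986 m

φ=-74.88471267°, λ=132.85907785°, h=407.5986 m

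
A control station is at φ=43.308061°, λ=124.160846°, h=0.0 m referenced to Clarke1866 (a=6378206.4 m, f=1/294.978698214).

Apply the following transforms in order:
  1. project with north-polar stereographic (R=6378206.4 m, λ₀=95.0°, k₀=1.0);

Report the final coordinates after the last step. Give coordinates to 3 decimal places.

E=2682829.494 m, N=-4808070.535 m

start: φ=43.308061°, λ=124.160846°, h=0.000 m
→ stereo (R=6378206.4, λ₀=95.0°): E=2682829.4943, N=-4808070.5346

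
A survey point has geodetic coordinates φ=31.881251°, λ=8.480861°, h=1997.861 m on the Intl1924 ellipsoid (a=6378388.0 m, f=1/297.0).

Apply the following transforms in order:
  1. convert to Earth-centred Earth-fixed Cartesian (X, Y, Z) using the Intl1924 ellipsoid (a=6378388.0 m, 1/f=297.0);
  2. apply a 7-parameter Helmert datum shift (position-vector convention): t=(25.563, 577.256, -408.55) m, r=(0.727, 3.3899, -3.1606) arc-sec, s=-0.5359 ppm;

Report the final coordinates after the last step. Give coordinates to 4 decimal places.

X=5363746.6068 m, Y=800255.0865 m, Z=3349866.6409 m

start: φ=31.881251°, λ=8.480861°, h=1997.861 m
→ ECEF (a=6378388.000, f=1/297.0): X=5363656.6011, Y=799772.2551, Z=3350362.3175
→ Helmert 7p (PV): X=5363746.6068, Y=800255.0865, Z=3349866.6409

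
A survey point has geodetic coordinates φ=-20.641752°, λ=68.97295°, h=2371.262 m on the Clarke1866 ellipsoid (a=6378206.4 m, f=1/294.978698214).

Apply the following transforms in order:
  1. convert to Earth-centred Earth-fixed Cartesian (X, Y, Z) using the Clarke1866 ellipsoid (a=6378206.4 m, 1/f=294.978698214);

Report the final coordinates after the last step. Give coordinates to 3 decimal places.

X=2143334.576 m, Y=5575708.049 m, Z=-2235025.397 m

start: φ=-20.641752°, λ=68.972950°, h=2371.262 m
→ ECEF (a=6378206.400, f=1/294.978698214): X=2143334.5757, Y=5575708.0490, Z=-2235025.3973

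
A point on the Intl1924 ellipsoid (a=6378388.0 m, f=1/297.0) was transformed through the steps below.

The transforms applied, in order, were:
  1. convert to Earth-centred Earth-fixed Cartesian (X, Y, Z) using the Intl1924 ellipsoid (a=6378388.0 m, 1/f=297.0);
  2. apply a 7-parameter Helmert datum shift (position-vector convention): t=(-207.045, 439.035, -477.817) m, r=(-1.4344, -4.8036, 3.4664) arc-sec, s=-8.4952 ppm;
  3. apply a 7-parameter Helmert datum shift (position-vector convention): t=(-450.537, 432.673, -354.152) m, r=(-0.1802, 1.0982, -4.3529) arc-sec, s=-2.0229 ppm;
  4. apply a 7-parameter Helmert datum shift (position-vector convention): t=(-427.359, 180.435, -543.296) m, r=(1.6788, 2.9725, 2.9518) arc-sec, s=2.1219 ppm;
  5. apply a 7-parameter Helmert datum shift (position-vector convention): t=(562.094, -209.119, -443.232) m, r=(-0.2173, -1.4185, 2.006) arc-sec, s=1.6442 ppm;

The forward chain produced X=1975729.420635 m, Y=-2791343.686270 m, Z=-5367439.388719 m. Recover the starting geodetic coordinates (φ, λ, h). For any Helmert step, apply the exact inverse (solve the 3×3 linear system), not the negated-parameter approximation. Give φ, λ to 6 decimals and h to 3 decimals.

φ=-57.656148°, λ=-54.711783°, h=261.165 m

start: X=1975729.4206, Y=-2791343.6863, Z=-5367439.3887 m
→ Helmert⁻¹: X=1975100.0249, Y=-2791143.5325, Z=-5367003.8557
→ Helmert⁻¹: X=1975560.5808, Y=-2791389.9937, Z=-5366397.9834
→ Helmert⁻¹: X=1976102.6014, Y=-2791781.9238, Z=-5366046.6042
→ Helmert⁻¹: X=1976154.5517, Y=-2792240.5760, Z=-5365679.8085
→ geod (Bowring, a=6378388.000): φ=-57.65614800°, λ=-54.71178300°, h=261.1650 m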